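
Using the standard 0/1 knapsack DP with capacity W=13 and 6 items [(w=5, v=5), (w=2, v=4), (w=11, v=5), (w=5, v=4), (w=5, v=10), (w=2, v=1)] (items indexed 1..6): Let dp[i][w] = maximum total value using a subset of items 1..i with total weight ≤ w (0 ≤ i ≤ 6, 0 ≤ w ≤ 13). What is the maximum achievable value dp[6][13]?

i\w   0   1   2   3   4   5   6   7   8   9  10  11  12  13
  0   0   0   0   0   0   0   0   0   0   0   0   0   0   0
  1   0   0   0   0   0   5   5   5   5   5   5   5   5   5
  2   0   0   4   4   4   5   5   9   9   9   9   9   9   9
  3   0   0   4   4   4   5   5   9   9   9   9   9   9   9
  4   0   0   4   4   4   5   5   9   9   9   9   9  13  13
  5   0   0   4   4   4  10  10  14  14  14  15  15  19  19
  6   0   0   4   4   5  10  10  14  14  15  15  15  19  19

19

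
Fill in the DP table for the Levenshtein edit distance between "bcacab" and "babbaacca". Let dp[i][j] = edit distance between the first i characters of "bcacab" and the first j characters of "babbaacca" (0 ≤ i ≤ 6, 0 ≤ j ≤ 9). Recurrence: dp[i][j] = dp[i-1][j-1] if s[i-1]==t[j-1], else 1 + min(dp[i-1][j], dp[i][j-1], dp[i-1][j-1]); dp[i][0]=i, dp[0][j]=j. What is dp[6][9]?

   ''  b  a  b  b  a  a  c  c  a
''  0  1  2  3  4  5  6  7  8  9
 b  1  0  1  2  3  4  5  6  7  8
 c  2  1  1  2  3  4  5  5  6  7
 a  3  2  1  2  3  3  4  5  6  6
 c  4  3  2  2  3  4  4  4  5  6
 a  5  4  3  3  3  3  4  5  5  5
 b  6  5  4  3  3  4  4  5  6  6

6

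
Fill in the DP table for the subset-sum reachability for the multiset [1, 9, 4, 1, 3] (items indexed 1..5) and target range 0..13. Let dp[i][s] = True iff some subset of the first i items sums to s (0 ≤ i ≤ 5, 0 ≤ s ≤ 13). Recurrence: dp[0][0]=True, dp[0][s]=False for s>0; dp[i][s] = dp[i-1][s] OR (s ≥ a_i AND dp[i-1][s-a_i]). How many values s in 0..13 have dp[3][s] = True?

i\s   0   1   2   3   4   5   6   7   8   9  10  11  12  13
  0   T   F   F   F   F   F   F   F   F   F   F   F   F   F
  1   T   T   F   F   F   F   F   F   F   F   F   F   F   F
  2   T   T   F   F   F   F   F   F   F   T   T   F   F   F
  3   T   T   F   F   T   T   F   F   F   T   T   F   F   T
  4   T   T   T   F   T   T   T   F   F   T   T   T   F   T
  5   T   T   T   T   T   T   T   T   T   T   T   T   T   T

7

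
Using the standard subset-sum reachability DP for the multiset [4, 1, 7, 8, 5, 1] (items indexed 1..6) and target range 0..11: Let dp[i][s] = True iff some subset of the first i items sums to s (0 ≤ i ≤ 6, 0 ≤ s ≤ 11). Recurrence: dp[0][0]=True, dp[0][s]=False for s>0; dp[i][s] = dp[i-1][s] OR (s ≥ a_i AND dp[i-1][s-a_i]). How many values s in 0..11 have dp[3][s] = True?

i\s   0   1   2   3   4   5   6   7   8   9  10  11
  0   T   F   F   F   F   F   F   F   F   F   F   F
  1   T   F   F   F   T   F   F   F   F   F   F   F
  2   T   T   F   F   T   T   F   F   F   F   F   F
  3   T   T   F   F   T   T   F   T   T   F   F   T
  4   T   T   F   F   T   T   F   T   T   T   F   T
  5   T   T   F   F   T   T   T   T   T   T   T   T
  6   T   T   T   F   T   T   T   T   T   T   T   T

7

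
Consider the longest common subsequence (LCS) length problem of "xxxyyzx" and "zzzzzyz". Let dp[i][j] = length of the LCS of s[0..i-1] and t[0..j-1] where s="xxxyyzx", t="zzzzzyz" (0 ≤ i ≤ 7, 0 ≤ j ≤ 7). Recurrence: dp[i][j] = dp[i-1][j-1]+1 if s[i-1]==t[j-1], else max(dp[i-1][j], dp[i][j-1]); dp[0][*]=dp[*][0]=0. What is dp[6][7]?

   ''  z  z  z  z  z  y  z
''  0  0  0  0  0  0  0  0
 x  0  0  0  0  0  0  0  0
 x  0  0  0  0  0  0  0  0
 x  0  0  0  0  0  0  0  0
 y  0  0  0  0  0  0  1  1
 y  0  0  0  0  0  0  1  1
 z  0  1  1  1  1  1  1  2
 x  0  1  1  1  1  1  1  2

2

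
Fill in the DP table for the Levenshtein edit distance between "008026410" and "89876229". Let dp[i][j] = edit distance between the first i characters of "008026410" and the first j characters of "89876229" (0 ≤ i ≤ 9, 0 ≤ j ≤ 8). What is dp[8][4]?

7

   ''  8  9  8  7  6  2  2  9
''  0  1  2  3  4  5  6  7  8
 0  1  1  2  3  4  5  6  7  8
 0  2  2  2  3  4  5  6  7  8
 8  3  2  3  2  3  4  5  6  7
 0  4  3  3  3  3  4  5  6  7
 2  5  4  4  4  4  4  4  5  6
 6  6  5  5  5  5  4  5  5  6
 4  7  6  6  6  6  5  5  6  6
 1  8  7  7  7  7  6  6  6  7
 0  9  8  8  8  8  7  7  7  7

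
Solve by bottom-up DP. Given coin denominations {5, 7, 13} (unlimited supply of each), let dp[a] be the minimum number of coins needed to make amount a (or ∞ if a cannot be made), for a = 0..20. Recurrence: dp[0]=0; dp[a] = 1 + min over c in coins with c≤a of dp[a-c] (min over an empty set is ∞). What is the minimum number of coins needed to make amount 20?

2

 a  0  1  2  3  4  5  6  7  8  9 10 11 12 13 14 15 16 17 18 19 20
dp  0  -  -  -  -  1  -  1  -  -  2  -  2  1  2  3  -  3  2  3  2
(- denotes ∞ / unreachable)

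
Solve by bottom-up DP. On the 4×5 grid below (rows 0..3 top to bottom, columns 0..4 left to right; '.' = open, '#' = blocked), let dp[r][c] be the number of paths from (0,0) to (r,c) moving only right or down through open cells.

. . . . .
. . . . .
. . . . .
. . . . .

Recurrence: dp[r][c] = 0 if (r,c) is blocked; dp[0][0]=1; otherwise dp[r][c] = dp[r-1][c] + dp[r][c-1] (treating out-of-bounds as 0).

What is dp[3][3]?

r\c   0   1   2   3   4
  0   1   1   1   1   1
  1   1   2   3   4   5
  2   1   3   6  10  15
  3   1   4  10  20  35

20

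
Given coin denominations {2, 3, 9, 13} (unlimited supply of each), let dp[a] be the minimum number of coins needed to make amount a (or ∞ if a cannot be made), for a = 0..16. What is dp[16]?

 a  0  1  2  3  4  5  6  7  8  9 10 11 12 13 14 15 16
dp  0  -  1  1  2  2  2  3  3  1  4  2  2  1  3  2  2
(- denotes ∞ / unreachable)

2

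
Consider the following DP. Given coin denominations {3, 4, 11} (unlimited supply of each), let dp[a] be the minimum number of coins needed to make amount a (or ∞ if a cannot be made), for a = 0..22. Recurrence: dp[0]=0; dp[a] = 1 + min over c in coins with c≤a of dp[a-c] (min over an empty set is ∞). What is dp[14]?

2

 a  0  1  2  3  4  5  6  7  8  9 10 11 12 13 14 15 16 17 18 19 20 21 22
dp  0  -  -  1  1  -  2  2  2  3  3  1  3  4  2  2  4  3  3  3  4  4  2
(- denotes ∞ / unreachable)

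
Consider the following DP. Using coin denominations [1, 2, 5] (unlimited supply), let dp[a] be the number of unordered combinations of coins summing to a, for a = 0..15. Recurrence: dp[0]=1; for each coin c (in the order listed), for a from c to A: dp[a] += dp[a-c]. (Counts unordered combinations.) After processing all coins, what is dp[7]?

6

after  coin     0     1     2     3     4     5     6     7     8     9    10    11    12    13    14    15
          1     1     1     1     1     1     1     1     1     1     1     1     1     1     1     1     1
          2     1     1     2     2     3     3     4     4     5     5     6     6     7     7     8     8
          5     1     1     2     2     3     4     5     6     7     8    10    11    13    14    16    18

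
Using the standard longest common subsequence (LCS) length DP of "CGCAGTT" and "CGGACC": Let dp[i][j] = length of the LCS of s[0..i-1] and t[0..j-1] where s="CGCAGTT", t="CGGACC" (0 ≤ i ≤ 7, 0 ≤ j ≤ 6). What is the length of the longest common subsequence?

3

   ''  C  G  G  A  C  C
''  0  0  0  0  0  0  0
 C  0  1  1  1  1  1  1
 G  0  1  2  2  2  2  2
 C  0  1  2  2  2  3  3
 A  0  1  2  2  3  3  3
 G  0  1  2  3  3  3  3
 T  0  1  2  3  3  3  3
 T  0  1  2  3  3  3  3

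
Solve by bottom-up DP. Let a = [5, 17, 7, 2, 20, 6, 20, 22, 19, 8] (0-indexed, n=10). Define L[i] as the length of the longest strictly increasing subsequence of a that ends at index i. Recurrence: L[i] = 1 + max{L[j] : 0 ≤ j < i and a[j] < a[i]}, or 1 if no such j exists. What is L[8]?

   i    0    1    2    3    4    5    6    7    8    9
a[i]    5   17    7    2   20    6   20   22   19    8
L[i]    1    2    2    1    3    2    3    4    3    3

3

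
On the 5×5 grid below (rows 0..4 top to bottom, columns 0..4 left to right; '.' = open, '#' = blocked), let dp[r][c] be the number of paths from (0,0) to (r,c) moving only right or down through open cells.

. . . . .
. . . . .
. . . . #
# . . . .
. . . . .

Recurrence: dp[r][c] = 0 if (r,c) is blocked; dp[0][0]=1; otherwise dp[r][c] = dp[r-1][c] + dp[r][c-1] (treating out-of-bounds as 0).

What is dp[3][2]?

r\c   0   1   2   3   4
  0   1   1   1   1   1
  1   1   2   3   4   5
  2   1   3   6  10   0
  3   0   3   9  19  19
  4   0   3  12  31  50

9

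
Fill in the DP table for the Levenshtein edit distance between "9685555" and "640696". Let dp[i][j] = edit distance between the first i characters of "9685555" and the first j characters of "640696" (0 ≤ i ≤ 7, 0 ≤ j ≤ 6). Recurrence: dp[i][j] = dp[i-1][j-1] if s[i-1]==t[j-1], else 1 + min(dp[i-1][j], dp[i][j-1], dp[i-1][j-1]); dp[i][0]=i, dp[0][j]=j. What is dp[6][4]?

5

   ''  6  4  0  6  9  6
''  0  1  2  3  4  5  6
 9  1  1  2  3  4  4  5
 6  2  1  2  3  3  4  4
 8  3  2  2  3  4  4  5
 5  4  3  3  3  4  5  5
 5  5  4  4  4  4  5  6
 5  6  5  5  5  5  5  6
 5  7  6  6  6  6  6  6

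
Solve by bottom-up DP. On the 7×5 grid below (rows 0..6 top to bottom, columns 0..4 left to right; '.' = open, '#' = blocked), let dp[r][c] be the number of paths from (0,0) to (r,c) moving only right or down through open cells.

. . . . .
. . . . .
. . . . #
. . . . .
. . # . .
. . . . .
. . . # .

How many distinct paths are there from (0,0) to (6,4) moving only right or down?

r\c   0   1   2   3   4
  0   1   1   1   1   1
  1   1   2   3   4   5
  2   1   3   6  10   0
  3   1   4  10  20  20
  4   1   5   0  20  40
  5   1   6   6  26  66
  6   1   7  13   0  66

66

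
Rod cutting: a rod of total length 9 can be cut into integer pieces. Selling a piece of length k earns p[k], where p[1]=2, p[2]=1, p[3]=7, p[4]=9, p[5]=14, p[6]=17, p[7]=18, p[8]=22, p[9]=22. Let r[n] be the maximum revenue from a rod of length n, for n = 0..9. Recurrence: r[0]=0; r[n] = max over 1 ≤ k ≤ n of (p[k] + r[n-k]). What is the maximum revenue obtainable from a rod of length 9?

   n    0    1    2    3    4    5    6    7    8    9
r[n]    0    2    4    7    9   14   17   19   22   24

24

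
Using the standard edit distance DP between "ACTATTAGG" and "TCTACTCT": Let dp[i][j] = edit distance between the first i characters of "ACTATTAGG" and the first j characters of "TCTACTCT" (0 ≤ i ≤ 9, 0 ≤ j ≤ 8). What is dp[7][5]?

   ''  T  C  T  A  C  T  C  T
''  0  1  2  3  4  5  6  7  8
 A  1  1  2  3  3  4  5  6  7
 C  2  2  1  2  3  3  4  5  6
 T  3  2  2  1  2  3  3  4  5
 A  4  3  3  2  1  2  3  4  5
 T  5  4  4  3  2  2  2  3  4
 T  6  5  5  4  3  3  2  3  3
 A  7  6  6  5  4  4  3  3  4
 G  8  7  7  6  5  5  4  4  4
 G  9  8  8  7  6  6  5  5  5

4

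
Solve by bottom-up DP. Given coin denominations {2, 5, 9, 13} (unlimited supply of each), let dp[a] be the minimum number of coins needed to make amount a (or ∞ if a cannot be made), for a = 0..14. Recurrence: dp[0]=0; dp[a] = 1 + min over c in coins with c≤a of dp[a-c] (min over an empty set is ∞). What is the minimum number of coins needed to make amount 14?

2

 a  0  1  2  3  4  5  6  7  8  9 10 11 12 13 14
dp  0  -  1  -  2  1  3  2  4  1  2  2  3  1  2
(- denotes ∞ / unreachable)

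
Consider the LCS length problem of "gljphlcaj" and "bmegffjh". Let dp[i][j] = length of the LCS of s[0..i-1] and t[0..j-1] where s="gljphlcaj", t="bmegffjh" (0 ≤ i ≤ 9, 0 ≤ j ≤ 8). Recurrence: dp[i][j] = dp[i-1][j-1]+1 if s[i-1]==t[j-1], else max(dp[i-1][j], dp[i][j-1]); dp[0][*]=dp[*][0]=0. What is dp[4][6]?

   ''  b  m  e  g  f  f  j  h
''  0  0  0  0  0  0  0  0  0
 g  0  0  0  0  1  1  1  1  1
 l  0  0  0  0  1  1  1  1  1
 j  0  0  0  0  1  1  1  2  2
 p  0  0  0  0  1  1  1  2  2
 h  0  0  0  0  1  1  1  2  3
 l  0  0  0  0  1  1  1  2  3
 c  0  0  0  0  1  1  1  2  3
 a  0  0  0  0  1  1  1  2  3
 j  0  0  0  0  1  1  1  2  3

1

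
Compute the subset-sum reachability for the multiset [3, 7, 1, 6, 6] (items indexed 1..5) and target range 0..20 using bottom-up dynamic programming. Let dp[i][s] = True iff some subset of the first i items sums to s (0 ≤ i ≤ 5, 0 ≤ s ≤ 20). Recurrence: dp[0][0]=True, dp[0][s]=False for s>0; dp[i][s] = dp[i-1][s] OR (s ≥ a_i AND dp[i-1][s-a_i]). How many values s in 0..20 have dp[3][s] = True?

8

i\s   0   1   2   3   4   5   6   7   8   9  10  11  12  13  14  15  16  17  18  19  20
  0   T   F   F   F   F   F   F   F   F   F   F   F   F   F   F   F   F   F   F   F   F
  1   T   F   F   T   F   F   F   F   F   F   F   F   F   F   F   F   F   F   F   F   F
  2   T   F   F   T   F   F   F   T   F   F   T   F   F   F   F   F   F   F   F   F   F
  3   T   T   F   T   T   F   F   T   T   F   T   T   F   F   F   F   F   F   F   F   F
  4   T   T   F   T   T   F   T   T   T   T   T   T   F   T   T   F   T   T   F   F   F
  5   T   T   F   T   T   F   T   T   T   T   T   T   T   T   T   T   T   T   F   T   T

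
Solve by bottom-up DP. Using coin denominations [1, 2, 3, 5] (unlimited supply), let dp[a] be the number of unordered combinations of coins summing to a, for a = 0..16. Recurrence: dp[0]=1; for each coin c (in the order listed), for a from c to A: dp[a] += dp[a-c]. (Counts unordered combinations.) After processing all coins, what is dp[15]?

47

after  coin     0     1     2     3     4     5     6     7     8     9    10    11    12    13    14    15    16
          1     1     1     1     1     1     1     1     1     1     1     1     1     1     1     1     1     1
          2     1     1     2     2     3     3     4     4     5     5     6     6     7     7     8     8     9
          3     1     1     2     3     4     5     7     8    10    12    14    16    19    21    24    27    30
          5     1     1     2     3     4     6     8    10    13    16    20    24    29    34    40    47    54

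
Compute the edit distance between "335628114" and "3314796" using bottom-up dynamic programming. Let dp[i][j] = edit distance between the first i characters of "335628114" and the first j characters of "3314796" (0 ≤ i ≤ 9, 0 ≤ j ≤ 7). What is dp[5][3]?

3

   ''  3  3  1  4  7  9  6
''  0  1  2  3  4  5  6  7
 3  1  0  1  2  3  4  5  6
 3  2  1  0  1  2  3  4  5
 5  3  2  1  1  2  3  4  5
 6  4  3  2  2  2  3  4  4
 2  5  4  3  3  3  3  4  5
 8  6  5  4  4  4  4  4  5
 1  7  6  5  4  5  5  5  5
 1  8  7  6  5  5  6  6  6
 4  9  8  7  6  5  6  7  7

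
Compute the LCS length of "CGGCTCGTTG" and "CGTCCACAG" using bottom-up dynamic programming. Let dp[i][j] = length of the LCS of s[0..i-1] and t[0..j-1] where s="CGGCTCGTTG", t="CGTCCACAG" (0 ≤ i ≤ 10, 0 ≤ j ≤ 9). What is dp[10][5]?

   ''  C  G  T  C  C  A  C  A  G
''  0  0  0  0  0  0  0  0  0  0
 C  0  1  1  1  1  1  1  1  1  1
 G  0  1  2  2  2  2  2  2  2  2
 G  0  1  2  2  2  2  2  2  2  3
 C  0  1  2  2  3  3  3  3  3  3
 T  0  1  2  3  3  3  3  3  3  3
 C  0  1  2  3  4  4  4  4  4  4
 G  0  1  2  3  4  4  4  4  4  5
 T  0  1  2  3  4  4  4  4  4  5
 T  0  1  2  3  4  4  4  4  4  5
 G  0  1  2  3  4  4  4  4  4  5

4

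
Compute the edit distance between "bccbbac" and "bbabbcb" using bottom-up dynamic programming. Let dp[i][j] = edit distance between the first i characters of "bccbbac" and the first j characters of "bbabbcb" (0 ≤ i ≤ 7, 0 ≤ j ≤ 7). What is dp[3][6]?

   ''  b  b  a  b  b  c  b
''  0  1  2  3  4  5  6  7
 b  1  0  1  2  3  4  5  6
 c  2  1  1  2  3  4  4  5
 c  3  2  2  2  3  4  4  5
 b  4  3  2  3  2  3  4  4
 b  5  4  3  3  3  2  3  4
 a  6  5  4  3  4  3  3  4
 c  7  6  5  4  4  4  3  4

4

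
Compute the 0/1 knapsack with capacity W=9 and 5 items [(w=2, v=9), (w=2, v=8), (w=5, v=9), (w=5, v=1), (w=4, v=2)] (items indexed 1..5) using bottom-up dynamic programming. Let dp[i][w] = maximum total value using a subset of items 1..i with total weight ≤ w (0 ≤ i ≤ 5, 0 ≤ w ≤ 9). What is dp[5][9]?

26

i\w   0   1   2   3   4   5   6   7   8   9
  0   0   0   0   0   0   0   0   0   0   0
  1   0   0   9   9   9   9   9   9   9   9
  2   0   0   9   9  17  17  17  17  17  17
  3   0   0   9   9  17  17  17  18  18  26
  4   0   0   9   9  17  17  17  18  18  26
  5   0   0   9   9  17  17  17  18  19  26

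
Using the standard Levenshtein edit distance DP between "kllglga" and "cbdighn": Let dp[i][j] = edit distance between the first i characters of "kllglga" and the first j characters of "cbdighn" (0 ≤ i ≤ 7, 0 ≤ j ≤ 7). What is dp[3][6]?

6

   ''  c  b  d  i  g  h  n
''  0  1  2  3  4  5  6  7
 k  1  1  2  3  4  5  6  7
 l  2  2  2  3  4  5  6  7
 l  3  3  3  3  4  5  6  7
 g  4  4  4  4  4  4  5  6
 l  5  5  5  5  5  5  5  6
 g  6  6  6  6  6  5  6  6
 a  7  7  7  7  7  6  6  7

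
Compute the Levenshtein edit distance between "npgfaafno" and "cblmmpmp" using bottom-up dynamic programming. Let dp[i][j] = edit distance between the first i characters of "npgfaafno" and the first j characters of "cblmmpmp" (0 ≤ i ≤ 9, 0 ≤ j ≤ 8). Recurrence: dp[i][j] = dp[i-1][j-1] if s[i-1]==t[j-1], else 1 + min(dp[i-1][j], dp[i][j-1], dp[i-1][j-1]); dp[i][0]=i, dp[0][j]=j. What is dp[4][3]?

   ''  c  b  l  m  m  p  m  p
''  0  1  2  3  4  5  6  7  8
 n  1  1  2  3  4  5  6  7  8
 p  2  2  2  3  4  5  5  6  7
 g  3  3  3  3  4  5  6  6  7
 f  4  4  4  4  4  5  6  7  7
 a  5  5  5  5  5  5  6  7  8
 a  6  6  6  6  6  6  6  7  8
 f  7  7  7  7  7  7  7  7  8
 n  8  8  8  8  8  8  8  8  8
 o  9  9  9  9  9  9  9  9  9

4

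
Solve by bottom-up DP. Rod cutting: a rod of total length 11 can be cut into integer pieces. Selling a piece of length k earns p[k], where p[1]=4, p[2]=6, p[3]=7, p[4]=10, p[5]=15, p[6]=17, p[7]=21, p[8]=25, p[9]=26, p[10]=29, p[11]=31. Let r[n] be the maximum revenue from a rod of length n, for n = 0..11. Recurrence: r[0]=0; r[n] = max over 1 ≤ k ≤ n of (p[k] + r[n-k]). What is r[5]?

   n    0    1    2    3    4    5    6    7    8    9   10   11
r[n]    0    4    8   12   16   20   24   28   32   36   40   44

20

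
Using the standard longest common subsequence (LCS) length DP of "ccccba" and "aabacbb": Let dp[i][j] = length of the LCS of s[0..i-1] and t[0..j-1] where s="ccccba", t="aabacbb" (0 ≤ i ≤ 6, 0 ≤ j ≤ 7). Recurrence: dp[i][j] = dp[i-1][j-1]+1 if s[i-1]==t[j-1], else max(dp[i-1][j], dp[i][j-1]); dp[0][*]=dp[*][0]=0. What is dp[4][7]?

1

   ''  a  a  b  a  c  b  b
''  0  0  0  0  0  0  0  0
 c  0  0  0  0  0  1  1  1
 c  0  0  0  0  0  1  1  1
 c  0  0  0  0  0  1  1  1
 c  0  0  0  0  0  1  1  1
 b  0  0  0  1  1  1  2  2
 a  0  1  1  1  2  2  2  2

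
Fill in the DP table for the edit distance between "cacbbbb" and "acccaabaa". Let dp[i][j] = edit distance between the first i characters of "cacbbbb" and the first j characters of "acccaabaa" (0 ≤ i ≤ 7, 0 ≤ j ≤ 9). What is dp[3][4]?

2

   ''  a  c  c  c  a  a  b  a  a
''  0  1  2  3  4  5  6  7  8  9
 c  1  1  1  2  3  4  5  6  7  8
 a  2  1  2  2  3  3  4  5  6  7
 c  3  2  1  2  2  3  4  5  6  7
 b  4  3  2  2  3  3  4  4  5  6
 b  5  4  3  3  3  4  4  4  5  6
 b  6  5  4  4  4  4  5  4  5  6
 b  7  6  5  5  5  5  5  5  5  6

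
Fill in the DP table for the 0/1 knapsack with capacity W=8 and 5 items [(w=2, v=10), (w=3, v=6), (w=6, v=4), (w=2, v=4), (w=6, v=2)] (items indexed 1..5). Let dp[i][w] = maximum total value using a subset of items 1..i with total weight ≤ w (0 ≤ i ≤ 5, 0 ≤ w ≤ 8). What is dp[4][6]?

16

i\w   0   1   2   3   4   5   6   7   8
  0   0   0   0   0   0   0   0   0   0
  1   0   0  10  10  10  10  10  10  10
  2   0   0  10  10  10  16  16  16  16
  3   0   0  10  10  10  16  16  16  16
  4   0   0  10  10  14  16  16  20  20
  5   0   0  10  10  14  16  16  20  20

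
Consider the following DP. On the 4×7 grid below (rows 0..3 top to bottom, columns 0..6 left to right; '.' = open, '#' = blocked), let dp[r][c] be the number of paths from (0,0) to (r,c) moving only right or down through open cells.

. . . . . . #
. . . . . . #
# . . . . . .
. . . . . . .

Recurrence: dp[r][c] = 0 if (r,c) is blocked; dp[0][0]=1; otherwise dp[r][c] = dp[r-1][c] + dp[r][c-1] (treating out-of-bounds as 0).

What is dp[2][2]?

r\c   0   1   2   3   4   5   6
  0   1   1   1   1   1   1   0
  1   1   2   3   4   5   6   0
  2   0   2   5   9  14  20  20
  3   0   2   7  16  30  50  70

5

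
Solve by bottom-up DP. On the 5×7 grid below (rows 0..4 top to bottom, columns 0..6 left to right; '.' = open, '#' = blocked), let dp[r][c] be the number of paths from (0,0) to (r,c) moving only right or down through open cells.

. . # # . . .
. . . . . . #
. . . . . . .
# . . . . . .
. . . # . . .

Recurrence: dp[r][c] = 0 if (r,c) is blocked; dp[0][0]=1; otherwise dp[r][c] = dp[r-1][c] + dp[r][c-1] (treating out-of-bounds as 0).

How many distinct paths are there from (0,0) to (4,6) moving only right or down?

r\c   0   1   2   3   4   5   6
  0   1   1   0   0   0   0   0
  1   1   2   2   2   2   2   0
  2   1   3   5   7   9  11  11
  3   0   3   8  15  24  35  46
  4   0   3  11   0  24  59 105

105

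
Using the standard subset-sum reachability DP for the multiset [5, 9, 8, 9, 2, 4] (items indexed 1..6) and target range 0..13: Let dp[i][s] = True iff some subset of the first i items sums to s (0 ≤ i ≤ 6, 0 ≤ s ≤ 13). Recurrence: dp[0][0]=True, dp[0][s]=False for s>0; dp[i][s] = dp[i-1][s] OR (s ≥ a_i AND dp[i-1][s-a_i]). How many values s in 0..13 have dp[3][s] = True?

5

i\s   0   1   2   3   4   5   6   7   8   9  10  11  12  13
  0   T   F   F   F   F   F   F   F   F   F   F   F   F   F
  1   T   F   F   F   F   T   F   F   F   F   F   F   F   F
  2   T   F   F   F   F   T   F   F   F   T   F   F   F   F
  3   T   F   F   F   F   T   F   F   T   T   F   F   F   T
  4   T   F   F   F   F   T   F   F   T   T   F   F   F   T
  5   T   F   T   F   F   T   F   T   T   T   T   T   F   T
  6   T   F   T   F   T   T   T   T   T   T   T   T   T   T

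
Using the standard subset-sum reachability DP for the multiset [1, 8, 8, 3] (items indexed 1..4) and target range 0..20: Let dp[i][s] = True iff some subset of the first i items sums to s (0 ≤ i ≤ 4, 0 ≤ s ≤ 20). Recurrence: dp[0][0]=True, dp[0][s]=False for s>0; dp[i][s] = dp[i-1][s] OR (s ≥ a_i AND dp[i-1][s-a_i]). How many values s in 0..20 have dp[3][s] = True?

6

i\s   0   1   2   3   4   5   6   7   8   9  10  11  12  13  14  15  16  17  18  19  20
  0   T   F   F   F   F   F   F   F   F   F   F   F   F   F   F   F   F   F   F   F   F
  1   T   T   F   F   F   F   F   F   F   F   F   F   F   F   F   F   F   F   F   F   F
  2   T   T   F   F   F   F   F   F   T   T   F   F   F   F   F   F   F   F   F   F   F
  3   T   T   F   F   F   F   F   F   T   T   F   F   F   F   F   F   T   T   F   F   F
  4   T   T   F   T   T   F   F   F   T   T   F   T   T   F   F   F   T   T   F   T   T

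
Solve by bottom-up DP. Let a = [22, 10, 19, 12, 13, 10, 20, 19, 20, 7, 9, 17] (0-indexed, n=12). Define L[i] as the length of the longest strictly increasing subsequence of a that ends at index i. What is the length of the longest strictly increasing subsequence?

5

   i    0    1    2    3    4    5    6    7    8    9   10   11
a[i]   22   10   19   12   13   10   20   19   20    7    9   17
L[i]    1    1    2    2    3    1    4    4    5    1    2    4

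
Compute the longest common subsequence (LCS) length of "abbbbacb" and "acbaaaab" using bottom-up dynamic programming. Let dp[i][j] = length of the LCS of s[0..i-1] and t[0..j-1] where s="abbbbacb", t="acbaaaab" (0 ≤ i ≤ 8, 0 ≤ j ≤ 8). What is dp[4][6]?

2

   ''  a  c  b  a  a  a  a  b
''  0  0  0  0  0  0  0  0  0
 a  0  1  1  1  1  1  1  1  1
 b  0  1  1  2  2  2  2  2  2
 b  0  1  1  2  2  2  2  2  3
 b  0  1  1  2  2  2  2  2  3
 b  0  1  1  2  2  2  2  2  3
 a  0  1  1  2  3  3  3  3  3
 c  0  1  2  2  3  3  3  3  3
 b  0  1  2  3  3  3  3  3  4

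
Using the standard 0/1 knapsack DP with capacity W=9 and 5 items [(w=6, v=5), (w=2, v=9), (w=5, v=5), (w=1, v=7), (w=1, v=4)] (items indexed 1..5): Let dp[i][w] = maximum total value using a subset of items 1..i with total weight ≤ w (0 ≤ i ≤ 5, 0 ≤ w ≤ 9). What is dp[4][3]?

16

i\w   0   1   2   3   4   5   6   7   8   9
  0   0   0   0   0   0   0   0   0   0   0
  1   0   0   0   0   0   0   5   5   5   5
  2   0   0   9   9   9   9   9   9  14  14
  3   0   0   9   9   9   9   9  14  14  14
  4   0   7   9  16  16  16  16  16  21  21
  5   0   7  11  16  20  20  20  20  21  25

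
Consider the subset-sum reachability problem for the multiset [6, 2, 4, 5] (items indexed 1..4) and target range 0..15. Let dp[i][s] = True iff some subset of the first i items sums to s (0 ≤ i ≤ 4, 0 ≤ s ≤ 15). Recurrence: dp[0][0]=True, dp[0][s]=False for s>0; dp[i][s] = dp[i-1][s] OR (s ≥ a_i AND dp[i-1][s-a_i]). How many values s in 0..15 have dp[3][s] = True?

i\s   0   1   2   3   4   5   6   7   8   9  10  11  12  13  14  15
  0   T   F   F   F   F   F   F   F   F   F   F   F   F   F   F   F
  1   T   F   F   F   F   F   T   F   F   F   F   F   F   F   F   F
  2   T   F   T   F   F   F   T   F   T   F   F   F   F   F   F   F
  3   T   F   T   F   T   F   T   F   T   F   T   F   T   F   F   F
  4   T   F   T   F   T   T   T   T   T   T   T   T   T   T   F   T

7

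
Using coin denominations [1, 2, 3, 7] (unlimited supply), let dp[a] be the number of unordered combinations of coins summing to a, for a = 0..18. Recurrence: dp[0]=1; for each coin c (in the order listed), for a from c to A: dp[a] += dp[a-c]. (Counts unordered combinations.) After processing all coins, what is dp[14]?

33

after  coin     0     1     2     3     4     5     6     7     8     9    10    11    12    13    14    15    16    17    18
          1     1     1     1     1     1     1     1     1     1     1     1     1     1     1     1     1     1     1     1
          2     1     1     2     2     3     3     4     4     5     5     6     6     7     7     8     8     9     9    10
          3     1     1     2     3     4     5     7     8    10    12    14    16    19    21    24    27    30    33    37
          7     1     1     2     3     4     5     7     9    11    14    17    20    24    28    33    38    44    50    57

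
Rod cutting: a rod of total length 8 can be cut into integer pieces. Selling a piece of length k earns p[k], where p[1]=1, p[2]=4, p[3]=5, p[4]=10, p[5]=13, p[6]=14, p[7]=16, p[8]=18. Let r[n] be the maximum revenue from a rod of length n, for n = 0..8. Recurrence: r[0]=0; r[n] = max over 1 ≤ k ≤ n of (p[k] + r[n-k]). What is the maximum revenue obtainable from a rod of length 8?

   n    0    1    2    3    4    5    6    7    8
r[n]    0    1    4    5   10   13   14   17   20

20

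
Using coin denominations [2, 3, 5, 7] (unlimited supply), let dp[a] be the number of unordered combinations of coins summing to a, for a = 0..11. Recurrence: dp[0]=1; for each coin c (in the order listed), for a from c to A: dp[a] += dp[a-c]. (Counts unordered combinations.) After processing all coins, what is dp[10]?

5

after  coin     0     1     2     3     4     5     6     7     8     9    10    11
          2     1     0     1     0     1     0     1     0     1     0     1     0
          3     1     0     1     1     1     1     2     1     2     2     2     2
          5     1     0     1     1     1     2     2     2     3     3     4     4
          7     1     0     1     1     1     2     2     3     3     4     5     5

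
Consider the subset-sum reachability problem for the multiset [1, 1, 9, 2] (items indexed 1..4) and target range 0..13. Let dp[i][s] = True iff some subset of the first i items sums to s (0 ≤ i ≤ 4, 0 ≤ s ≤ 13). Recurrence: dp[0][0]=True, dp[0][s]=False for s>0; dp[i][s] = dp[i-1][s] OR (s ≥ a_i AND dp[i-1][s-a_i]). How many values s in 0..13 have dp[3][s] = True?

i\s   0   1   2   3   4   5   6   7   8   9  10  11  12  13
  0   T   F   F   F   F   F   F   F   F   F   F   F   F   F
  1   T   T   F   F   F   F   F   F   F   F   F   F   F   F
  2   T   T   T   F   F   F   F   F   F   F   F   F   F   F
  3   T   T   T   F   F   F   F   F   F   T   T   T   F   F
  4   T   T   T   T   T   F   F   F   F   T   T   T   T   T

6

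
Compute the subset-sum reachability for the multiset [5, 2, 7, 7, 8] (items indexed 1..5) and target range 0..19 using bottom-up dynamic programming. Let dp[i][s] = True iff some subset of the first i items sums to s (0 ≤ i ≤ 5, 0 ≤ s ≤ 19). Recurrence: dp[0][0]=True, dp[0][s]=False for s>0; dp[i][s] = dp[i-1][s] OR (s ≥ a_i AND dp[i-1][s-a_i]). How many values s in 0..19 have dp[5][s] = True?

i\s   0   1   2   3   4   5   6   7   8   9  10  11  12  13  14  15  16  17  18  19
  0   T   F   F   F   F   F   F   F   F   F   F   F   F   F   F   F   F   F   F   F
  1   T   F   F   F   F   T   F   F   F   F   F   F   F   F   F   F   F   F   F   F
  2   T   F   T   F   F   T   F   T   F   F   F   F   F   F   F   F   F   F   F   F
  3   T   F   T   F   F   T   F   T   F   T   F   F   T   F   T   F   F   F   F   F
  4   T   F   T   F   F   T   F   T   F   T   F   F   T   F   T   F   T   F   F   T
  5   T   F   T   F   F   T   F   T   T   T   T   F   T   T   T   T   T   T   F   T

14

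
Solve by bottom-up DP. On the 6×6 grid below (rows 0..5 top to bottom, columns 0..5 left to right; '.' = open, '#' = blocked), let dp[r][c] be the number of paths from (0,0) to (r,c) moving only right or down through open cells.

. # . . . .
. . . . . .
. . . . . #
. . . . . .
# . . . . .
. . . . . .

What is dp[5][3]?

31

r\c   0   1   2   3   4   5
  0   1   0   0   0   0   0
  1   1   1   1   1   1   1
  2   1   2   3   4   5   0
  3   1   3   6  10  15  15
  4   0   3   9  19  34  49
  5   0   3  12  31  65 114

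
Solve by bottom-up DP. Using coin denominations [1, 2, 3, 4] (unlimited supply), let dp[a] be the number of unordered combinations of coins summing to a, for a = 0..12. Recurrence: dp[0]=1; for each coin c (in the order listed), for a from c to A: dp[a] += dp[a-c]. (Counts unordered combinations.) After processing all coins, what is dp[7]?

11

after  coin     0     1     2     3     4     5     6     7     8     9    10    11    12
          1     1     1     1     1     1     1     1     1     1     1     1     1     1
          2     1     1     2     2     3     3     4     4     5     5     6     6     7
          3     1     1     2     3     4     5     7     8    10    12    14    16    19
          4     1     1     2     3     5     6     9    11    15    18    23    27    34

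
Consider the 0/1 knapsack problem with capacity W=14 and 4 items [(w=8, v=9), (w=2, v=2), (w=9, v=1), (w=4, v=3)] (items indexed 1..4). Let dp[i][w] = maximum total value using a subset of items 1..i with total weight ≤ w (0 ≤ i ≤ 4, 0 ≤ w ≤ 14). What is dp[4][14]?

i\w   0   1   2   3   4   5   6   7   8   9  10  11  12  13  14
  0   0   0   0   0   0   0   0   0   0   0   0   0   0   0   0
  1   0   0   0   0   0   0   0   0   9   9   9   9   9   9   9
  2   0   0   2   2   2   2   2   2   9   9  11  11  11  11  11
  3   0   0   2   2   2   2   2   2   9   9  11  11  11  11  11
  4   0   0   2   2   3   3   5   5   9   9  11  11  12  12  14

14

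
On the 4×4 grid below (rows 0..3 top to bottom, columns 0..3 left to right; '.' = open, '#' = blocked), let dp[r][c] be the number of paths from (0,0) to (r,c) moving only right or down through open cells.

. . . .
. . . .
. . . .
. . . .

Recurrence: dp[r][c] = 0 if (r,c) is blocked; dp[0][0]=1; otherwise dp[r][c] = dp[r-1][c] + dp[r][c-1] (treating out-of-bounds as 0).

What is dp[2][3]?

10

r\c   0   1   2   3
  0   1   1   1   1
  1   1   2   3   4
  2   1   3   6  10
  3   1   4  10  20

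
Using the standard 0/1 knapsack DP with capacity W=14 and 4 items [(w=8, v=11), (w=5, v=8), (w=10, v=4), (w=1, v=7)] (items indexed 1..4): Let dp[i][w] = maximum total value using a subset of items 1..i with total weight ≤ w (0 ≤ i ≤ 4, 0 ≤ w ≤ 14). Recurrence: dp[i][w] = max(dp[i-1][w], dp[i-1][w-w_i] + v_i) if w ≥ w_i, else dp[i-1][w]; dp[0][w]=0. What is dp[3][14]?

19

i\w   0   1   2   3   4   5   6   7   8   9  10  11  12  13  14
  0   0   0   0   0   0   0   0   0   0   0   0   0   0   0   0
  1   0   0   0   0   0   0   0   0  11  11  11  11  11  11  11
  2   0   0   0   0   0   8   8   8  11  11  11  11  11  19  19
  3   0   0   0   0   0   8   8   8  11  11  11  11  11  19  19
  4   0   7   7   7   7   8  15  15  15  18  18  18  18  19  26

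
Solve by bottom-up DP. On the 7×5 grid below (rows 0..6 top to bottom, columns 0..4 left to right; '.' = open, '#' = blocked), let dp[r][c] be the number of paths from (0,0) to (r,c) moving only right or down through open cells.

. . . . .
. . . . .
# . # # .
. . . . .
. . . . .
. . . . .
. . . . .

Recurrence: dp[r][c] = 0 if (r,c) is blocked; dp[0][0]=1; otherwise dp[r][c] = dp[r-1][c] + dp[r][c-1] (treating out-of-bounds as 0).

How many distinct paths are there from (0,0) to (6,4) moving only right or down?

r\c   0   1   2   3   4
  0   1   1   1   1   1
  1   1   2   3   4   5
  2   0   2   0   0   5
  3   0   2   2   2   7
  4   0   2   4   6  13
  5   0   2   6  12  25
  6   0   2   8  20  45

45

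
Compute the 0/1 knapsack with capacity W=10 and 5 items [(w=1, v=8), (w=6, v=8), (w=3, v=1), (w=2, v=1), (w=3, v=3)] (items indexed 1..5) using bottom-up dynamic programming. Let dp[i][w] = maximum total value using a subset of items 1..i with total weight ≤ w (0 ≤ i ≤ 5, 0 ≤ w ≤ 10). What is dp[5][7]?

i\w   0   1   2   3   4   5   6   7   8   9  10
  0   0   0   0   0   0   0   0   0   0   0   0
  1   0   8   8   8   8   8   8   8   8   8   8
  2   0   8   8   8   8   8   8  16  16  16  16
  3   0   8   8   8   9   9   9  16  16  16  17
  4   0   8   8   9   9   9  10  16  16  17  17
  5   0   8   8   9  11  11  12  16  16  17  19

16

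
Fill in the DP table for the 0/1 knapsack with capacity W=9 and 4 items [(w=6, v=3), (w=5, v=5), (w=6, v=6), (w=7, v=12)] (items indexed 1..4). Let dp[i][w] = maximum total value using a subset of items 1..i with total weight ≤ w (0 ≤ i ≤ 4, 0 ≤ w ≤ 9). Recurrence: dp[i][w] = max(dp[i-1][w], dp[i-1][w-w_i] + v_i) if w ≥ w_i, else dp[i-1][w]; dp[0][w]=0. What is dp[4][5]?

i\w   0   1   2   3   4   5   6   7   8   9
  0   0   0   0   0   0   0   0   0   0   0
  1   0   0   0   0   0   0   3   3   3   3
  2   0   0   0   0   0   5   5   5   5   5
  3   0   0   0   0   0   5   6   6   6   6
  4   0   0   0   0   0   5   6  12  12  12

5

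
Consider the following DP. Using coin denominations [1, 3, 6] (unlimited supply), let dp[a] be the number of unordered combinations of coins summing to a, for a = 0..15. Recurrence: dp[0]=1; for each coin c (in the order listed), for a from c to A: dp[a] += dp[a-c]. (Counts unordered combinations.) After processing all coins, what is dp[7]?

4

after  coin     0     1     2     3     4     5     6     7     8     9    10    11    12    13    14    15
          1     1     1     1     1     1     1     1     1     1     1     1     1     1     1     1     1
          3     1     1     1     2     2     2     3     3     3     4     4     4     5     5     5     6
          6     1     1     1     2     2     2     4     4     4     6     6     6     9     9     9    12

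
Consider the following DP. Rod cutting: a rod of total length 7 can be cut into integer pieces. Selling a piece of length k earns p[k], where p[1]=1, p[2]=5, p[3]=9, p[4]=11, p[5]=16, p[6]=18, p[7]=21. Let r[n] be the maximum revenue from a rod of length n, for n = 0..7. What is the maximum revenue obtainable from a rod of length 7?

   n    0    1    2    3    4    5    6    7
r[n]    0    1    5    9   11   16   18   21

21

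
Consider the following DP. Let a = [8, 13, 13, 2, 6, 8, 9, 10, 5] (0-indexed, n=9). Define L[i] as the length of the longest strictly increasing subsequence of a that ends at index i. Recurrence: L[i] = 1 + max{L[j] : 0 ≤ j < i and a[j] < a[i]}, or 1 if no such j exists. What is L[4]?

2

   i    0    1    2    3    4    5    6    7    8
a[i]    8   13   13    2    6    8    9   10    5
L[i]    1    2    2    1    2    3    4    5    2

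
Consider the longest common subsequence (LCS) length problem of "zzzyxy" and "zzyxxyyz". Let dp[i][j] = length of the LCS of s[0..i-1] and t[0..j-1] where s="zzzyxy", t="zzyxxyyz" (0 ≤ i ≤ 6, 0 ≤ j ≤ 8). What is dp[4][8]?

   ''  z  z  y  x  x  y  y  z
''  0  0  0  0  0  0  0  0  0
 z  0  1  1  1  1  1  1  1  1
 z  0  1  2  2  2  2  2  2  2
 z  0  1  2  2  2  2  2  2  3
 y  0  1  2  3  3  3  3  3  3
 x  0  1  2  3  4  4  4  4  4
 y  0  1  2  3  4  4  5  5  5

3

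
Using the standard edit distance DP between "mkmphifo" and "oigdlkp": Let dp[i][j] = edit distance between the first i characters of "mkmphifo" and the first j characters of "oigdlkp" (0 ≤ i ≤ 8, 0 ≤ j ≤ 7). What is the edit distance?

   ''  o  i  g  d  l  k  p
''  0  1  2  3  4  5  6  7
 m  1  1  2  3  4  5  6  7
 k  2  2  2  3  4  5  5  6
 m  3  3  3  3  4  5  6  6
 p  4  4  4  4  4  5  6  6
 h  5  5  5  5  5  5  6  7
 i  6  6  5  6  6  6  6  7
 f  7  7  6  6  7  7  7  7
 o  8  7  7  7  7  8  8  8

8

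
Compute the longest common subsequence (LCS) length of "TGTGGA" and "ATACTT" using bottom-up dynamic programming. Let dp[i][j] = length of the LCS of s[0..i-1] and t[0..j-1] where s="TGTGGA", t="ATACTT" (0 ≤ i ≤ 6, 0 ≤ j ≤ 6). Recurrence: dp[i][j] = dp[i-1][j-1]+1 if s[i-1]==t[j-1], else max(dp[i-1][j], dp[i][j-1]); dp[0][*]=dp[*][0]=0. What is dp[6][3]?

   ''  A  T  A  C  T  T
''  0  0  0  0  0  0  0
 T  0  0  1  1  1  1  1
 G  0  0  1  1  1  1  1
 T  0  0  1  1  1  2  2
 G  0  0  1  1  1  2  2
 G  0  0  1  1  1  2  2
 A  0  1  1  2  2  2  2

2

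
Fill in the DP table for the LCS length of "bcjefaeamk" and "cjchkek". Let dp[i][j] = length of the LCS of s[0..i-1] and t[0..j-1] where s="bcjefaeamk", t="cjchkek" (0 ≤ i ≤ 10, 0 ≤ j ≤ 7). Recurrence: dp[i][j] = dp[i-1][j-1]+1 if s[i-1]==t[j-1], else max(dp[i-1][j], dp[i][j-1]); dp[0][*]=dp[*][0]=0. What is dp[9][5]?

2

   ''  c  j  c  h  k  e  k
''  0  0  0  0  0  0  0  0
 b  0  0  0  0  0  0  0  0
 c  0  1  1  1  1  1  1  1
 j  0  1  2  2  2  2  2  2
 e  0  1  2  2  2  2  3  3
 f  0  1  2  2  2  2  3  3
 a  0  1  2  2  2  2  3  3
 e  0  1  2  2  2  2  3  3
 a  0  1  2  2  2  2  3  3
 m  0  1  2  2  2  2  3  3
 k  0  1  2  2  2  3  3  4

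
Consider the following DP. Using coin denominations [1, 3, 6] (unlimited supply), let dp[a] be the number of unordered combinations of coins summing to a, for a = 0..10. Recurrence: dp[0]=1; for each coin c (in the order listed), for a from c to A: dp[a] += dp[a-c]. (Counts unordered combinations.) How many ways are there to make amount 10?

after  coin     0     1     2     3     4     5     6     7     8     9    10
          1     1     1     1     1     1     1     1     1     1     1     1
          3     1     1     1     2     2     2     3     3     3     4     4
          6     1     1     1     2     2     2     4     4     4     6     6

6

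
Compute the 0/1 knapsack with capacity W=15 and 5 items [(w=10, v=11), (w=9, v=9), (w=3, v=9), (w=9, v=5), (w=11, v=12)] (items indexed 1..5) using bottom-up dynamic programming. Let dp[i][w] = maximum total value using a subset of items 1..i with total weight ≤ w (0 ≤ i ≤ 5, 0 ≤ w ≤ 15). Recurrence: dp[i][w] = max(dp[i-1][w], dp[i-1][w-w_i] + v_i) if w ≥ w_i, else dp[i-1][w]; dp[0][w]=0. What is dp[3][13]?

20

i\w   0   1   2   3   4   5   6   7   8   9  10  11  12  13  14  15
  0   0   0   0   0   0   0   0   0   0   0   0   0   0   0   0   0
  1   0   0   0   0   0   0   0   0   0   0  11  11  11  11  11  11
  2   0   0   0   0   0   0   0   0   0   9  11  11  11  11  11  11
  3   0   0   0   9   9   9   9   9   9   9  11  11  18  20  20  20
  4   0   0   0   9   9   9   9   9   9   9  11  11  18  20  20  20
  5   0   0   0   9   9   9   9   9   9   9  11  12  18  20  21  21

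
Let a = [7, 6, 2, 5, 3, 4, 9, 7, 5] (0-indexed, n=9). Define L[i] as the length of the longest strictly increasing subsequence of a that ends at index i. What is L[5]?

3

   i    0    1    2    3    4    5    6    7    8
a[i]    7    6    2    5    3    4    9    7    5
L[i]    1    1    1    2    2    3    4    4    4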